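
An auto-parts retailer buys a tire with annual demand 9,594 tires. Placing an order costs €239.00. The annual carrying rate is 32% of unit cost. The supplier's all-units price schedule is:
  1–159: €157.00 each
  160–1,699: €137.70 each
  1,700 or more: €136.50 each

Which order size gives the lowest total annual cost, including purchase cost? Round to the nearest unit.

Holding cost per unit per year at price C is H = 0.32·C.
Evaluate total cost at each tier's feasible EOQ or, if the EOQ is below the tier, at the tier's minimum quantity.
Tier 1 (€157.00): EOQ = 302.1 exceeds tier's upper bound 159, so this tier is dominated.
EOQ at €137.70 = 322.6 (feasible in tier 2): TC = 9,594×€137.70 + (9,594/322.6)×239 + (322.6/2)×0.32×€137.70 = €1,335,309.09.
EOQ at €136.50 = 324.0 < 1700, so use break Q=1700: TC = 9,594×€136.50 + (9,594/1700.0)×239 + (1700.0/2)×0.32×€136.50 = €1,348,057.80.
Lowest total cost is €1,335,309.09 at Q = 322.6.

Q* ≈ 323 tires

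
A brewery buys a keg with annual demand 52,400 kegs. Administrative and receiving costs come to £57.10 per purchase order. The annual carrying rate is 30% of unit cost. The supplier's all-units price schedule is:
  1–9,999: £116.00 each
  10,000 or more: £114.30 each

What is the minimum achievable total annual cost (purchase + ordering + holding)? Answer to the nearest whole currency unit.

TC* ≈ £6,092,831

Holding cost per unit per year at price C is H = 0.30·C.
Evaluate total cost at each tier's feasible EOQ or, if the EOQ is below the tier, at the tier's minimum quantity.
EOQ at £116.00 = 414.7 (feasible in tier 1): TC = 52,400×£116.00 + (52,400/414.7)×57.1 + (414.7/2)×0.30×£116.00 = £6,092,830.73.
EOQ at £114.30 = 417.7 < 10000, so use break Q=10000: TC = 52,400×£114.30 + (52,400/10000.0)×57.1 + (10000.0/2)×0.30×£114.30 = £6,161,069.20.
Lowest total cost among the candidates is at Q = 414.7.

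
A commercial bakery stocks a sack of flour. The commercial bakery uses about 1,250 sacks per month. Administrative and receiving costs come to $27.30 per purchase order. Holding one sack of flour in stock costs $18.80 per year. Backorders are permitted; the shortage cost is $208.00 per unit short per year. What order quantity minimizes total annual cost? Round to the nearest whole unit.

Annual demand D = 1,250 × 12 = 15,000.
With planned backorders, Q* = √(2DS/H) · √((H+B)/B).
√(2DS/H) = √(2 × 15,000 × 27.3 / 18.8) = 208.720.
√((H+B)/B) = √((18.8+208)/208) = 1.0442.
Q* ≈ 217.948.

Q* ≈ 218 sacks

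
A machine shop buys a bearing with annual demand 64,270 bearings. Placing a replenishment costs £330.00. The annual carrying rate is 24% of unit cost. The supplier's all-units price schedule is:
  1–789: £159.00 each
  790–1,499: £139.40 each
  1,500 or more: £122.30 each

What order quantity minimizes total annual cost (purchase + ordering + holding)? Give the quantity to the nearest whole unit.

Q* ≈ 1,500 bearings

Holding cost per unit per year at price C is H = 0.24·C.
Candidates are each tier's EOQ (if it falls in that tier) and each price-break quantity.
Tier 1 (£159.00): EOQ = 1054.3 exceeds tier's upper bound 789, so this tier is dominated.
EOQ at £139.40 = 1126.0 (feasible in tier 2): TC = 64,270×£139.40 + (64,270/1126.0)×330 + (1126.0/2)×0.24×£139.40 = £8,996,909.52.
EOQ at £122.30 = 1202.1 < 1500, so use break Q=1500: TC = 64,270×£122.30 + (64,270/1500.0)×330 + (1500.0/2)×0.24×£122.30 = £7,896,374.40.
Lowest total cost is £7,896,374.40 at Q = 1500.0.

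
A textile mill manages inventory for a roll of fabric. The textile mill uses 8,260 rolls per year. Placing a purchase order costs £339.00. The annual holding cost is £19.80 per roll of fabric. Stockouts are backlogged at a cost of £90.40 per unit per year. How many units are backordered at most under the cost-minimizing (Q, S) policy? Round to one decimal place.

With planned backorders, Q* = √(2DS/H) · √((H+B)/B).
√(2DS/H) = √(2 × 8,260 × 339 / 19.8) = 531.829.
√((H+B)/B) = √((19.8+90.4)/90.4) = 1.1041.
Q* ≈ 587.190.
S* = Q* · H/(H+B) = 587.190 × 19.8/110.2 ≈ 105.502.

S* ≈ 105.5 rolls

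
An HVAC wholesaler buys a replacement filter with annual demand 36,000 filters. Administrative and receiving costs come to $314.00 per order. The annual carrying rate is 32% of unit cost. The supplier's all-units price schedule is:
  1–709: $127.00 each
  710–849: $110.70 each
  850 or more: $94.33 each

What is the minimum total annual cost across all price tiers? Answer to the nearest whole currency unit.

TC* ≈ $3,422,003

Holding cost per unit per year at price C is H = 0.32·C.
Candidates are each tier's EOQ (if it falls in that tier) and each price-break quantity.
Tier 1 ($127.00): EOQ = 745.9 exceeds tier's upper bound 709, so this tier is dominated.
EOQ at $110.70 = 798.9 (feasible in tier 2): TC = 36,000×$110.70 + (36,000/798.9)×314 + (798.9/2)×0.32×$110.70 = $4,013,499.57.
EOQ at $94.33 = 865.4 (feasible in tier 3): TC = 36,000×$94.33 + (36,000/865.4)×314 + (865.4/2)×0.32×$94.33 = $3,422,003.48.
Lowest total cost among the candidates is at Q = 865.4.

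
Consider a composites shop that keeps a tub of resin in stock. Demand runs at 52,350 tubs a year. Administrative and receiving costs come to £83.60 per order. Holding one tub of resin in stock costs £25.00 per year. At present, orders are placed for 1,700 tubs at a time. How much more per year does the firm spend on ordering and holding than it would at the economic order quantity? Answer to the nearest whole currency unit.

Extra cost ≈ £9,032 per year

EOQ = √(2DS/H) = √(2 × 52,350 × 83.6 / 25) ≈ 591.71.
Cost at Q* = (D/Q*)S + (Q*/2)H = √(2DSH) ≈ £14,792.67.
Cost at Q = 1,700: (52,350/1,700)×83.6 + (1,700/2)×25 = £2,574.39 + £21,250.00 = £23,824.39.
Excess = £23,824.39 − £14,792.67 = £9,031.72.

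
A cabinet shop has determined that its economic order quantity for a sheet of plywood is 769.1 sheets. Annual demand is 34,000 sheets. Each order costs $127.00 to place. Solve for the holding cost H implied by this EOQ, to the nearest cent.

The basic EOQ model gives Q* = √(2DS/H); rearrange for the unknown.
From Q* = √(2DS/H): H = 2DS / Q*² = 2 × 34,000 × 127 / 769.1² = 14.5998.

H ≈ $14.60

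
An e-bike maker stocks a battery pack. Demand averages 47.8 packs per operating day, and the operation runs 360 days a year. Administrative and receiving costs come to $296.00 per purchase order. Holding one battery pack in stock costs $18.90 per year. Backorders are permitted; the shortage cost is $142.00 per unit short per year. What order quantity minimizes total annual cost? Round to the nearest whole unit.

Annual demand D = 47.8 × 360 = 17,208.
With planned backorders, Q* = √(2DS/H) · √((H+B)/B).
√(2DS/H) = √(2 × 17,208 × 296 / 18.9) = 734.167.
√((H+B)/B) = √((18.9+142)/142) = 1.0645.
Q* ≈ 781.500.

Q* ≈ 782 packs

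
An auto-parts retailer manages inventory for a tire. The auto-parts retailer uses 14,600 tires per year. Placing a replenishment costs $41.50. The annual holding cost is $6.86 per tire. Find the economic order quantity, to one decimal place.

Q* ≈ 420.3 tires

EOQ = √(2DS / H) = √(2 × 14,600 × 41.5 / 6.86).
= √(1,211,800 / 6.86) = √176,647.2303 ≈ 420.294.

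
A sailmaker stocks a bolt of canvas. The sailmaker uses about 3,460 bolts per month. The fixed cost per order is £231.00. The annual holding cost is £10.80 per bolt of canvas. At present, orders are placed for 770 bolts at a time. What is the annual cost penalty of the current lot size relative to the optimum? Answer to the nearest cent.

Annual demand D = 3,460 × 12 = 41,520.
EOQ = √(2DS/H) = √(2 × 41,520 × 231 / 10.8) ≈ 1332.72.
Cost at Q* = (D/Q*)S + (Q*/2)H = √(2DSH) ≈ £14,393.34.
Cost at Q = 770: (41,520/770)×231 + (770/2)×10.8 = £12,456.00 + £4,158.00 = £16,614.00.
Excess = £16,614.00 − £14,393.34 = £2,220.66.

Extra cost ≈ £2,220.66 per year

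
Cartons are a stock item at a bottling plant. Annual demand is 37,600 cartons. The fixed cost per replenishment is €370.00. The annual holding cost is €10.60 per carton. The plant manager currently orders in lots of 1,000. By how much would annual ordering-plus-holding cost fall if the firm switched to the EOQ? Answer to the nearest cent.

EOQ = √(2DS/H) = √(2 × 37,600 × 370 / 10.6) ≈ 1620.16.
Cost at Q* = (D/Q*)S + (Q*/2)H = √(2DSH) ≈ €17,173.65.
Cost at Q = 1,000: (37,600/1,000)×370 + (1,000/2)×10.6 = €13,912.00 + €5,300.00 = €19,212.00.
Excess = €19,212.00 − €17,173.65 = €2,038.35.

Extra cost ≈ €2,038.35 per year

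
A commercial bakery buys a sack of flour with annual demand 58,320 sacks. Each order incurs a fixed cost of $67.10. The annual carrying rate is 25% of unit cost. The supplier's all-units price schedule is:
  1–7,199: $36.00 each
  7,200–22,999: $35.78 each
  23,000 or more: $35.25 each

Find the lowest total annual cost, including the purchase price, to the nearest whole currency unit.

Holding cost per unit per year at price C is H = 0.25·C.
Evaluate total cost at each tier's feasible EOQ or, if the EOQ is below the tier, at the tier's minimum quantity.
EOQ at $36.00 = 932.5 (feasible in tier 1): TC = 58,320×$36.00 + (58,320/932.5)×67.1 + (932.5/2)×0.25×$36.00 = $2,107,912.79.
EOQ at $35.78 = 935.4 < 7200, so use break Q=7200: TC = 58,320×$35.78 + (58,320/7200.0)×67.1 + (7200.0/2)×0.25×$35.78 = $2,119,435.11.
EOQ at $35.25 = 942.4 < 23000, so use break Q=23000: TC = 58,320×$35.25 + (58,320/23000.0)×67.1 + (23000.0/2)×0.25×$35.25 = $2,157,293.89.
Lowest total cost among the candidates is at Q = 932.5.

TC* ≈ $2,107,913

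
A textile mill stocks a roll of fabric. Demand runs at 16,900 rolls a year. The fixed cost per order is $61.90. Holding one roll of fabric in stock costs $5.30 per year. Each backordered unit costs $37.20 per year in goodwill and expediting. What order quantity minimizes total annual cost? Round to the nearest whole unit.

With planned backorders, Q* = √(2DS/H) · √((H+B)/B).
√(2DS/H) = √(2 × 16,900 × 61.9 / 5.3) = 628.298.
√((H+B)/B) = √((5.3+37.2)/37.2) = 1.0689.
Q* ≈ 671.566.

Q* ≈ 672 rolls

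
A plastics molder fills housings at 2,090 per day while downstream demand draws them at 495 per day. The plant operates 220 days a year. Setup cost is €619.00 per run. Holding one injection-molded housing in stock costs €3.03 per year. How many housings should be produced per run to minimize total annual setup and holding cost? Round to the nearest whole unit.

Q* ≈ 7,636 housings

Annual demand D = 495 × 220 = 108,900.
Production build-up factor (1 − d/p) = 1 − 495/2,090 = 0.7632.
Q* = √(2DS / (H(1 − d/p))) = √(2 × 108,900 × 619 / (3.03 × 0.7632)).
= √(134,818,200 / 2.3124) ≈ 7635.645.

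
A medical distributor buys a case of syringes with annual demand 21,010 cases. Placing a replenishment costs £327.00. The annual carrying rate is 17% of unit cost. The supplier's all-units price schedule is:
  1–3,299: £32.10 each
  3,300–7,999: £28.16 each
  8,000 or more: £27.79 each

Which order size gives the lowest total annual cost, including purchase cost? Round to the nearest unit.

Holding cost per unit per year at price C is H = 0.17·C.
Evaluate total cost at each tier's feasible EOQ or, if the EOQ is below the tier, at the tier's minimum quantity.
EOQ at £32.10 = 1586.8 (feasible in tier 1): TC = 21,010×£32.10 + (21,010/1586.8)×327 + (1586.8/2)×0.17×£32.10 = £683,080.22.
EOQ at £28.16 = 1694.2 < 3300, so use break Q=3300: TC = 21,010×£28.16 + (21,010/3300.0)×327 + (3300.0/2)×0.17×£28.16 = £601,622.38.
EOQ at £27.79 = 1705.4 < 8000, so use break Q=8000: TC = 21,010×£27.79 + (21,010/8000.0)×327 + (8000.0/2)×0.17×£27.79 = £603,623.88.
Lowest total cost is £601,622.38 at Q = 3300.0.

Q* ≈ 3,300 cases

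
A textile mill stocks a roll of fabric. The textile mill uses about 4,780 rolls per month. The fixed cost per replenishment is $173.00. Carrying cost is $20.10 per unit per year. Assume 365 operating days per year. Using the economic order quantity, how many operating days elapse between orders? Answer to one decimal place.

T ≈ 6.3 days

Annual demand D = 4,780 × 12 = 57,360.
EOQ = √(2DS/H) = √(2 × 57,360 × 173 / 20.1) ≈ 993.68.
Cycle time = Q*/D × 365 = 993.68 / 57,360 × 365 ≈ 6.323 days.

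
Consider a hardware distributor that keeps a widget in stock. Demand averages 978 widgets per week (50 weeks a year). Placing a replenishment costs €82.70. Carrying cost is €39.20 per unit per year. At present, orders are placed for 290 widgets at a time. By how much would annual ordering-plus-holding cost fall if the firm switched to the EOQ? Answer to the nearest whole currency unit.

Annual demand D = 978 × 50 = 48,900.
EOQ = √(2DS/H) = √(2 × 48,900 × 82.7 / 39.2) ≈ 454.23.
Cost at Q* = (D/Q*)S + (Q*/2)H = √(2DSH) ≈ €17,805.95.
Cost at Q = 290: (48,900/290)×82.7 + (290/2)×39.2 = €13,944.93 + €5,684.00 = €19,628.93.
Excess = €19,628.93 − €17,805.95 = €1,822.98.

Extra cost ≈ €1,823 per year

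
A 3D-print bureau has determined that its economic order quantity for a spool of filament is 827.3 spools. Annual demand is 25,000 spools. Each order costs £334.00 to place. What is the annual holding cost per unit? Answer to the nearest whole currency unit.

H ≈ £24

The basic EOQ model gives Q* = √(2DS/H); rearrange for the unknown.
From Q* = √(2DS/H): H = 2DS / Q*² = 2 × 25,000 × 334 / 827.3² = 24.4000.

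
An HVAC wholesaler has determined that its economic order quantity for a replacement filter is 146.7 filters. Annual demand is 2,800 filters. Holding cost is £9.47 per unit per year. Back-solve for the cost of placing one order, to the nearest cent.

S ≈ £36.39

Invert the EOQ relation Q*² = 2DS/H.
From Q* = √(2DS/H): S = Q*²H / (2D) = 146.7² × 9.47 / (2 × 2,800) = 36.3934.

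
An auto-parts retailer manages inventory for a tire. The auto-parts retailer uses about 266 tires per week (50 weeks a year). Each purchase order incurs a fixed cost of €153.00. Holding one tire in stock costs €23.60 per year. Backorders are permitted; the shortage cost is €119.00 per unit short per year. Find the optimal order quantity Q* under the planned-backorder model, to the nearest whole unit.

Q* ≈ 455 tires

Annual demand D = 266 × 50 = 13,300.
With planned backorders, Q* = √(2DS/H) · √((H+B)/B).
√(2DS/H) = √(2 × 13,300 × 153 / 23.6) = 415.270.
√((H+B)/B) = √((23.6+119)/119) = 1.0947.
Q* ≈ 454.587.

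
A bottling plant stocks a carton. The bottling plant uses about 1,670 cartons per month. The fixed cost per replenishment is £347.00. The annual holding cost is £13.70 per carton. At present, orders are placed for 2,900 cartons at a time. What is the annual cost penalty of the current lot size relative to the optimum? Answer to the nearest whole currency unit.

Extra cost ≈ £8,459 per year

Annual demand D = 1,670 × 12 = 20,040.
EOQ = √(2DS/H) = √(2 × 20,040 × 347 / 13.7) ≈ 1007.55.
Cost at Q* = (D/Q*)S + (Q*/2)H = √(2DSH) ≈ £13,803.49.
Cost at Q = 2,900: (20,040/2,900)×347 + (2,900/2)×13.7 = £2,397.89 + £19,865.00 = £22,262.89.
Excess = £22,262.89 − £13,803.49 = £8,459.40.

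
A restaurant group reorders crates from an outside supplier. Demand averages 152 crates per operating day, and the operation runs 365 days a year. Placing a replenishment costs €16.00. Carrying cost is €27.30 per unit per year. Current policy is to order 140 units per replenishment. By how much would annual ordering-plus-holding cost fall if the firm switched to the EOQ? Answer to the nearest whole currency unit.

Extra cost ≈ €1,290 per year

Annual demand D = 152 × 365 = 55,480.
EOQ = √(2DS/H) = √(2 × 55,480 × 16 / 27.3) ≈ 255.01.
Cost at Q* = (D/Q*)S + (Q*/2)H = √(2DSH) ≈ €6,961.85.
Cost at Q = 140: (55,480/140)×16 + (140/2)×27.3 = €6,340.57 + €1,911.00 = €8,251.57.
Excess = €8,251.57 − €6,961.85 = €1,289.72.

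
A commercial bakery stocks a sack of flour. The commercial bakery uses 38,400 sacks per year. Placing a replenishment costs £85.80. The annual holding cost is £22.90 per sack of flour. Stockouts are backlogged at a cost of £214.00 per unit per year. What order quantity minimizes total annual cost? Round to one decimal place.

Q* ≈ 564.4 sacks

With planned backorders, Q* = √(2DS/H) · √((H+B)/B).
√(2DS/H) = √(2 × 38,400 × 85.8 / 22.9) = 536.422.
√((H+B)/B) = √((22.9+214)/214) = 1.0521.
Q* ≈ 564.394.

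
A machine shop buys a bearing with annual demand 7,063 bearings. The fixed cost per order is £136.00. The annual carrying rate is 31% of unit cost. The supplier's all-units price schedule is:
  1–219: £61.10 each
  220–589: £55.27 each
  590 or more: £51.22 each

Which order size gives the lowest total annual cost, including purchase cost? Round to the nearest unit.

Q* ≈ 590 bearings

Holding cost per unit per year at price C is H = 0.31·C.
Candidates are each tier's EOQ (if it falls in that tier) and each price-break quantity.
Tier 1 (£61.10): EOQ = 318.5 exceeds tier's upper bound 219, so this tier is dominated.
EOQ at £55.27 = 334.9 (feasible in tier 2): TC = 7,063×£55.27 + (7,063/334.9)×136 + (334.9/2)×0.31×£55.27 = £396,109.27.
EOQ at £51.22 = 347.8 < 590, so use break Q=590: TC = 7,063×£51.22 + (7,063/590.0)×136 + (590.0/2)×0.31×£51.22 = £368,079.01.
Lowest total cost is £368,079.01 at Q = 590.0.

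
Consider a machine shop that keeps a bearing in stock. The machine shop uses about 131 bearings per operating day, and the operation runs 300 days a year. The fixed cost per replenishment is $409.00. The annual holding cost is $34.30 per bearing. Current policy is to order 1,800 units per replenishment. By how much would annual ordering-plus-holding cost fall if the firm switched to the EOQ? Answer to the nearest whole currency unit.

Extra cost ≈ $6,594 per year

Annual demand D = 131 × 300 = 39,300.
EOQ = √(2DS/H) = √(2 × 39,300 × 409 / 34.3) ≈ 968.11.
Cost at Q* = (D/Q*)S + (Q*/2)H = √(2DSH) ≈ $33,206.26.
Cost at Q = 1,800: (39,300/1,800)×409 + (1,800/2)×34.3 = $8,929.83 + $30,870.00 = $39,799.83.
Excess = $39,799.83 − $33,206.26 = $6,593.57.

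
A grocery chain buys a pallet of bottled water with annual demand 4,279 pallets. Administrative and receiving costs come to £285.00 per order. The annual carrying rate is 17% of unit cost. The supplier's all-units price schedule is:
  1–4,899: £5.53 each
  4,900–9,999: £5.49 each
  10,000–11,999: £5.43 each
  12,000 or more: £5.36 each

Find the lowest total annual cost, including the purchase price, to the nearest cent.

Holding cost per unit per year at price C is H = 0.17·C.
For each price level, check whether its EOQ is feasible; otherwise the best quantity at that price is the breakpoint.
EOQ at £5.53 = 1610.7 (feasible in tier 1): TC = 4,279×£5.53 + (4,279/1610.7)×285 + (1610.7/2)×0.17×£5.53 = £25,177.11.
EOQ at £5.49 = 1616.6 < 4900, so use break Q=4900: TC = 4,279×£5.49 + (4,279/4900.0)×285 + (4900.0/2)×0.17×£5.49 = £26,027.18.
EOQ at £5.43 = 1625.5 < 10000, so use break Q=10000: TC = 4,279×£5.43 + (4,279/10000.0)×285 + (10000.0/2)×0.17×£5.43 = £27,972.42.
EOQ at £5.36 = 1636.1 < 12000, so use break Q=12000: TC = 4,279×£5.36 + (4,279/12000.0)×285 + (12000.0/2)×0.17×£5.36 = £28,504.27.
Lowest total cost among the candidates is at Q = 1610.7.

TC* ≈ £25,177.11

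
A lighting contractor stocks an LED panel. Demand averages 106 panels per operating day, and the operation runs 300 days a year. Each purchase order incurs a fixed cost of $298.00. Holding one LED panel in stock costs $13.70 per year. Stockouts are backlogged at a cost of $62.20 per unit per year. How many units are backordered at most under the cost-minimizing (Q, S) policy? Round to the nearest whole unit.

S* ≈ 235 panels

Annual demand D = 106 × 300 = 31,800.
With planned backorders, Q* = √(2DS/H) · √((H+B)/B).
√(2DS/H) = √(2 × 31,800 × 298 / 13.7) = 1176.187.
√((H+B)/B) = √((13.7+62.2)/62.2) = 1.1047.
Q* ≈ 1299.278.
S* = Q* · H/(H+B) = 1299.278 × 13.7/75.9 ≈ 234.521.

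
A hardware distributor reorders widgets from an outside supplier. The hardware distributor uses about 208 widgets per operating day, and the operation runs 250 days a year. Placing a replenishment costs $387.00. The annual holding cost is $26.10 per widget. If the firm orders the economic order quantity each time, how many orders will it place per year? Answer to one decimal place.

Annual demand D = 208 × 250 = 52,000.
EOQ = √(2DS/H) = √(2 × 52,000 × 387 / 26.1) ≈ 1241.80.
Orders per year = D / Q* = 52,000 / 1241.80 ≈ 41.875.

N ≈ 41.9 orders per year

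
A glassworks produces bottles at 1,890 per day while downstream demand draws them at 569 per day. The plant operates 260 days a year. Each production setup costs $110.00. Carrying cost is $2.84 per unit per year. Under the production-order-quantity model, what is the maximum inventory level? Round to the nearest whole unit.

Annual demand D = 569 × 260 = 147,940.
Production build-up factor (1 − d/p) = 1 − 569/1,890 = 0.6989.
Q* = √(2DS / (H(1 − d/p))) = √(2 × 147,940 × 110 / (2.84 × 0.6989)).
= √(32,546,800 / 1.985) ≈ 4049.249.
Maximum inventory = Q*(1 − d/p) = 4049.249 × 0.6989 ≈ 2830.189.

I_max ≈ 2,830 bottles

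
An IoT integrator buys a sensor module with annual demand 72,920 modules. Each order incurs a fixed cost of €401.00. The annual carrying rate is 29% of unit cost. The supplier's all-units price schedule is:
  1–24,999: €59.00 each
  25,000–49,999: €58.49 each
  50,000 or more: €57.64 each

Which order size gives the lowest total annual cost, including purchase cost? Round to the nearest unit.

Holding cost per unit per year at price C is H = 0.29·C.
Evaluate total cost at each tier's feasible EOQ or, if the EOQ is below the tier, at the tier's minimum quantity.
EOQ at €59.00 = 1848.8 (feasible in tier 1): TC = 72,920×€59.00 + (72,920/1848.8)×401 + (1848.8/2)×0.29×€59.00 = €4,333,912.65.
EOQ at €58.49 = 1856.8 < 25000, so use break Q=25000: TC = 72,920×€58.49 + (72,920/25000.0)×401 + (25000.0/2)×0.29×€58.49 = €4,478,286.69.
EOQ at €57.64 = 1870.5 < 50000, so use break Q=50000: TC = 72,920×€57.64 + (72,920/50000.0)×401 + (50000.0/2)×0.29×€57.64 = €4,621,583.62.
Lowest total cost is €4,333,912.65 at Q = 1848.8.

Q* ≈ 1,849 modules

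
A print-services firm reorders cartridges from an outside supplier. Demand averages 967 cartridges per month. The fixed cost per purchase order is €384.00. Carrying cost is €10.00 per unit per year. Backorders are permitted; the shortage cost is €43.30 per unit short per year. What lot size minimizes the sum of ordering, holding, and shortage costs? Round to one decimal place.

Q* ≈ 1,047.4 cartridges

Annual demand D = 967 × 12 = 11,604.
With planned backorders, Q* = √(2DS/H) · √((H+B)/B).
√(2DS/H) = √(2 × 11,604 × 384 / 10) = 944.027.
√((H+B)/B) = √((10+43.3)/43.3) = 1.1095.
Q* ≈ 1047.380.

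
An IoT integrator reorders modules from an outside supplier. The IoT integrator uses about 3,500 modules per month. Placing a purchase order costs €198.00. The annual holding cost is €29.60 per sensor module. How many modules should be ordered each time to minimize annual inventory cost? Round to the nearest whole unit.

Annual demand D = 3,500 × 12 = 42,000.
EOQ = √(2DS / H) = √(2 × 42,000 × 198 / 29.6).
= √(16,632,000 / 29.6) = √561,891.8919 ≈ 749.594.

Q* ≈ 750 modules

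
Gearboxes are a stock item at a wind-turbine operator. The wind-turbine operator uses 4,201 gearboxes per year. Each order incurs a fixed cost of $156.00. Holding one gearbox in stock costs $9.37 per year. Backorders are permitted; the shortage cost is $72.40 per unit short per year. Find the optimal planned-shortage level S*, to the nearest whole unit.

S* ≈ 46 gearboxes

With planned backorders, Q* = √(2DS/H) · √((H+B)/B).
√(2DS/H) = √(2 × 4,201 × 156 / 9.37) = 374.011.
√((H+B)/B) = √((9.37+72.4)/72.4) = 1.0627.
Q* ≈ 397.477.
S* = Q* · H/(H+B) = 397.477 × 9.37/81.77 ≈ 45.547.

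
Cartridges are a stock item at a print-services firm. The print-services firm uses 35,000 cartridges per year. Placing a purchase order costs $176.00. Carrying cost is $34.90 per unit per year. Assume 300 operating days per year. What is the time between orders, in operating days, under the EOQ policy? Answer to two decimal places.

T ≈ 5.09 days

The optimal lot size = √(2DS/H) = √(2 × 35,000 × 176 / 34.9) ≈ 594.15.
Cycle time = Q*/D × 300 = 594.15 / 35,000 × 300 ≈ 5.093 days.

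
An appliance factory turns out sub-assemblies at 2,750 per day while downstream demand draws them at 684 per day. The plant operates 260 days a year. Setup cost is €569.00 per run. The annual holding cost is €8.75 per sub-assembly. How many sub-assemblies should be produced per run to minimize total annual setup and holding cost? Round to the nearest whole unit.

Annual demand D = 684 × 260 = 177,840.
Production build-up factor (1 − d/p) = 1 − 684/2,750 = 0.7513.
Q* = √(2DS / (H(1 − d/p))) = √(2 × 177,840 × 569 / (8.75 × 0.7513)).
= √(202,381,920 / 6.5736) ≈ 5548.595.

Q* ≈ 5,549 sub-assemblies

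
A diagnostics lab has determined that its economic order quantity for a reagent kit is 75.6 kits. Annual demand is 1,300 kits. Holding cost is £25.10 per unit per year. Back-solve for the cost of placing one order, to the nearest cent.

S ≈ £55.18

The basic EOQ model gives Q* = √(2DS/H); rearrange for the unknown.
From Q* = √(2DS/H): S = Q*²H / (2D) = 75.6² × 25.1 / (2 × 1,300) = 55.1752.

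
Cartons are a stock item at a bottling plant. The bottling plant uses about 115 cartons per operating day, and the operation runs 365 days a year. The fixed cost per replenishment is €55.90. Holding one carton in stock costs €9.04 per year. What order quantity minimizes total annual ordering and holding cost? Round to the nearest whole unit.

Q* ≈ 720 cartons

Annual demand D = 115 × 365 = 41,975.
EOQ = √(2DS / H) = √(2 × 41,975 × 55.9 / 9.04).
= √(4,692,805 / 9.04) = √519,115.5973 ≈ 720.497.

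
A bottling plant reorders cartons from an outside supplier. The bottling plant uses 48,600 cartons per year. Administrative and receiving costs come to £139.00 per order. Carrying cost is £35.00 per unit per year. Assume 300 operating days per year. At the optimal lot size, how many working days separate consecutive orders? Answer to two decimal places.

Q* = √(2DS/H) = √(2 × 48,600 × 139 / 35) ≈ 621.31.
Cycle time = Q*/D × 300 = 621.31 / 48,600 × 300 ≈ 3.835 days.

T ≈ 3.84 days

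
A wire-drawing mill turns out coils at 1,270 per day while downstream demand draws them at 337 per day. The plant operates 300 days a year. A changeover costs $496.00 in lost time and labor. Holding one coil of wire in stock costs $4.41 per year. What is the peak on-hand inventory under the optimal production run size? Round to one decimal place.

Annual demand D = 337 × 300 = 101,100.
Production build-up factor (1 − d/p) = 1 − 337/1,270 = 0.7346.
Q* = √(2DS / (H(1 − d/p))) = √(2 × 101,100 × 496 / (4.41 × 0.7346)).
= √(100,291,200 / 3.2398) ≈ 5563.821.
Maximum inventory = Q*(1 − d/p) = 5563.821 × 0.7346 ≈ 4087.437.

I_max ≈ 4,087.4 coils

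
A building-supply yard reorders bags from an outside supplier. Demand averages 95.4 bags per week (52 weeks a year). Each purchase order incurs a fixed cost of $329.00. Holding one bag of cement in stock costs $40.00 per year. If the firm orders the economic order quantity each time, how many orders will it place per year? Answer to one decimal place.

Annual demand D = 95.4 × 52 = 4,960.8.
EOQ = √(2DS/H) = √(2 × 4,960.8 × 329 / 40) ≈ 285.67.
Orders per year = D / Q* = 4,960.8 / 285.67 ≈ 17.366.

N ≈ 17.4 orders per year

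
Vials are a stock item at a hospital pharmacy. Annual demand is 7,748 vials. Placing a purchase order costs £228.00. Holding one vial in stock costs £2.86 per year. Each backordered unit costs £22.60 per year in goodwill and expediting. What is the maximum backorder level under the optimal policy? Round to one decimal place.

With planned backorders, Q* = √(2DS/H) · √((H+B)/B).
√(2DS/H) = √(2 × 7,748 × 228 / 2.86) = 1111.461.
√((H+B)/B) = √((2.86+22.6)/22.6) = 1.0614.
Q* ≈ 1179.694.
S* = Q* · H/(H+B) = 1179.694 × 2.86/25.46 ≈ 132.519.

S* ≈ 132.5 vials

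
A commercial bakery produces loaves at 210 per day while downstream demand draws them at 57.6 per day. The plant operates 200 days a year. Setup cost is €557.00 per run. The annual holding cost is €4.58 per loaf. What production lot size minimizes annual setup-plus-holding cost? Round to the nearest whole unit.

Annual demand D = 57.6 × 200 = 11,520.
Production build-up factor (1 − d/p) = 1 − 57.6/210 = 0.7257.
Q* = √(2DS / (H(1 − d/p))) = √(2 × 11,520 × 557 / (4.58 × 0.7257)).
= √(12,833,280 / 3.3238) ≈ 1964.958.

Q* ≈ 1,965 loaves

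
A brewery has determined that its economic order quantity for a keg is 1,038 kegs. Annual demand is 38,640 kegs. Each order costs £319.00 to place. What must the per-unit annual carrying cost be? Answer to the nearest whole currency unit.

H ≈ £23

The basic EOQ model gives Q* = √(2DS/H); rearrange for the unknown.
From Q* = √(2DS/H): H = 2DS / Q*² = 2 × 38,640 × 319 / 1,038² = 22.8804.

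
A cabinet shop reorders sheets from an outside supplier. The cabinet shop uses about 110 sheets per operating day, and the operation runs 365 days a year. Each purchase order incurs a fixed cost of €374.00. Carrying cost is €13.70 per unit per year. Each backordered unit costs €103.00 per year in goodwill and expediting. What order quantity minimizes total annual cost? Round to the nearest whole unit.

Q* ≈ 1,576 sheets

Annual demand D = 110 × 365 = 40,150.
With planned backorders, Q* = √(2DS/H) · √((H+B)/B).
√(2DS/H) = √(2 × 40,150 × 374 / 13.7) = 1480.585.
√((H+B)/B) = √((13.7+103)/103) = 1.0644.
Q* ≈ 1575.978.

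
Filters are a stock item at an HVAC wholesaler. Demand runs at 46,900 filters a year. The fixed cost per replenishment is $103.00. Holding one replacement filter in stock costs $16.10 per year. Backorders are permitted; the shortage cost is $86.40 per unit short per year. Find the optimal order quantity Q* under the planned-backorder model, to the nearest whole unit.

Q* ≈ 844 filters

With planned backorders, Q* = √(2DS/H) · √((H+B)/B).
√(2DS/H) = √(2 × 46,900 × 103 / 16.1) = 774.653.
√((H+B)/B) = √((16.1+86.4)/86.4) = 1.0892.
Q* ≈ 843.747.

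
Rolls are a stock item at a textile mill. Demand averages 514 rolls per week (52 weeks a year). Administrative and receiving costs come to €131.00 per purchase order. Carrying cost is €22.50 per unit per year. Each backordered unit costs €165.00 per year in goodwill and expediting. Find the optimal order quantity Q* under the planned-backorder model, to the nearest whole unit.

Annual demand D = 514 × 52 = 26,728.
With planned backorders, Q* = √(2DS/H) · √((H+B)/B).
√(2DS/H) = √(2 × 26,728 × 131 / 22.5) = 557.882.
√((H+B)/B) = √((22.5+165)/165) = 1.0660.
Q* ≈ 594.705.

Q* ≈ 595 rolls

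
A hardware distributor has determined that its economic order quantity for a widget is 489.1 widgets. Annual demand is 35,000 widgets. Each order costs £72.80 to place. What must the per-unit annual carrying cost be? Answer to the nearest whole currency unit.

Invert the EOQ relation Q*² = 2DS/H.
From Q* = √(2DS/H): H = 2DS / Q*² = 2 × 35,000 × 72.8 / 489.1² = 21.3027.

H ≈ £21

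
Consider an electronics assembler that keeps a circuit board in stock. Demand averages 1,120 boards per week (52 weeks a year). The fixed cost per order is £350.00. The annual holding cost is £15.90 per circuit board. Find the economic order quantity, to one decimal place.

Q* ≈ 1,601.3 boards

Annual demand D = 1,120 × 52 = 58,240.
EOQ = √(2DS / H) = √(2 × 58,240 × 350 / 15.9).
= √(40,768,000 / 15.9) = √2,564,025.1572 ≈ 1601.257.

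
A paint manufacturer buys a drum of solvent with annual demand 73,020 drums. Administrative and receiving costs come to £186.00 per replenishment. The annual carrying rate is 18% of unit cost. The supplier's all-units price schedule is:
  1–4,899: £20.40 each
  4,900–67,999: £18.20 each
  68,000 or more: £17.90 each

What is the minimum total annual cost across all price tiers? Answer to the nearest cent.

TC* ≈ £1,339,761.98

Holding cost per unit per year at price C is H = 0.18·C.
Candidates are each tier's EOQ (if it falls in that tier) and each price-break quantity.
EOQ at £20.40 = 2719.8 (feasible in tier 1): TC = 73,020×£20.40 + (73,020/2719.8)×186 + (2719.8/2)×0.18×£20.40 = £1,499,595.20.
EOQ at £18.20 = 2879.5 < 4900, so use break Q=4900: TC = 73,020×£18.20 + (73,020/4900.0)×186 + (4900.0/2)×0.18×£18.20 = £1,339,761.98.
EOQ at £17.90 = 2903.6 < 68000, so use break Q=68000: TC = 73,020×£17.90 + (73,020/68000.0)×186 + (68000.0/2)×0.18×£17.90 = £1,416,805.73.
Lowest total cost among the candidates is at Q = 4900.0.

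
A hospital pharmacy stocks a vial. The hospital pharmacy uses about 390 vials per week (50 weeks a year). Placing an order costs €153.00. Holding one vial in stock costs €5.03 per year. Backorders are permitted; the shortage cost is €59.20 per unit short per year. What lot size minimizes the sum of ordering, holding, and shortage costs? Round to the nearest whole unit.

Q* ≈ 1,134 vials

Annual demand D = 390 × 50 = 19,500.
With planned backorders, Q* = √(2DS/H) · √((H+B)/B).
√(2DS/H) = √(2 × 19,500 × 153 / 5.03) = 1089.166.
√((H+B)/B) = √((5.03+59.2)/59.2) = 1.0416.
Q* ≈ 1134.494.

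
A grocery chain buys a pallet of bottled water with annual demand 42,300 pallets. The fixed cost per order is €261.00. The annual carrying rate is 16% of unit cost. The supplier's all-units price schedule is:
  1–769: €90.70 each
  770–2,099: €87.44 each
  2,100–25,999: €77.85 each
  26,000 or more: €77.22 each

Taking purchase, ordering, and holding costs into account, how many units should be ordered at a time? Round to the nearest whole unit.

Q* ≈ 2,100 pallets

Holding cost per unit per year at price C is H = 0.16·C.
Candidates are each tier's EOQ (if it falls in that tier) and each price-break quantity.
Tier 1 (€90.70): EOQ = 1233.5 exceeds tier's upper bound 769, so this tier is dominated.
EOQ at €87.44 = 1256.3 (feasible in tier 2): TC = 42,300×€87.44 + (42,300/1256.3)×261 + (1256.3/2)×0.16×€87.44 = €3,716,288.02.
EOQ at €77.85 = 1331.4 < 2100, so use break Q=2100: TC = 42,300×€77.85 + (42,300/2100.0)×261 + (2100.0/2)×0.16×€77.85 = €3,311,391.09.
EOQ at €77.22 = 1336.8 < 26000, so use break Q=26000: TC = 42,300×€77.22 + (42,300/26000.0)×261 + (26000.0/2)×0.16×€77.22 = €3,427,448.23.
Lowest total cost is €3,311,391.09 at Q = 2100.0.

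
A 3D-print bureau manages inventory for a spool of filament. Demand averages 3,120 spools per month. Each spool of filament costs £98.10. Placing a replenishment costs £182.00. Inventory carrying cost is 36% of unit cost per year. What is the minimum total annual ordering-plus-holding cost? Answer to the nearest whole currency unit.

TC* ≈ £21,938

Annual demand D = 3,120 × 12 = 37,440.
Holding cost H = 0.36 × £98.10 = £35.3160 per unit per year.
Q* = √(2DS/H) = √(2 × 37,440 × 182 / 35.316) ≈ 621.20.
At the optimum the two cost components are equal, so total cost = 2·(Q*/2)H = Q*·H.
Minimum total = √(2DSH) = √(2 × 37,440 × 182 × 35.316) ≈ 21938.370.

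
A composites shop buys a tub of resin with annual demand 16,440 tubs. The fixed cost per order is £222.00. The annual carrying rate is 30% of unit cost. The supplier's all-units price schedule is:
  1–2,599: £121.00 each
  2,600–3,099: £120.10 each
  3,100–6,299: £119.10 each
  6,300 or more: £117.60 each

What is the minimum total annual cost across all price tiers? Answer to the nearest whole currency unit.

TC* ≈ £2,005,518

Holding cost per unit per year at price C is H = 0.30·C.
Evaluate total cost at each tier's feasible EOQ or, if the EOQ is below the tier, at the tier's minimum quantity.
EOQ at £121.00 = 448.4 (feasible in tier 1): TC = 16,440×£121.00 + (16,440/448.4)×222 + (448.4/2)×0.30×£121.00 = £2,005,517.80.
EOQ at £120.10 = 450.1 < 2600, so use break Q=2600: TC = 16,440×£120.10 + (16,440/2600.0)×222 + (2600.0/2)×0.30×£120.10 = £2,022,686.72.
EOQ at £119.10 = 452.0 < 3100, so use break Q=3100: TC = 16,440×£119.10 + (16,440/3100.0)×222 + (3100.0/2)×0.30×£119.10 = £2,014,562.82.
EOQ at £117.60 = 454.9 < 6300, so use break Q=6300: TC = 16,440×£117.60 + (16,440/6300.0)×222 + (6300.0/2)×0.30×£117.60 = £2,045,055.31.
Lowest total cost among the candidates is at Q = 448.4.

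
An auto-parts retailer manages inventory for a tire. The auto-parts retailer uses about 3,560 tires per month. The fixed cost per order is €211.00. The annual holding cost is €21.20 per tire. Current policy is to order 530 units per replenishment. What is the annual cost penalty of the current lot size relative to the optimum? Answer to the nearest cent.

Annual demand D = 3,560 × 12 = 42,720.
EOQ = √(2DS/H) = √(2 × 42,720 × 211 / 21.2) ≈ 922.15.
Cost at Q* = (D/Q*)S + (Q*/2)H = √(2DSH) ≈ €19,549.69.
Cost at Q = 530: (42,720/530)×211 + (530/2)×21.2 = €17,007.40 + €5,618.00 = €22,625.40.
Excess = €22,625.40 − €19,549.69 = €3,075.71.

Extra cost ≈ €3,075.71 per year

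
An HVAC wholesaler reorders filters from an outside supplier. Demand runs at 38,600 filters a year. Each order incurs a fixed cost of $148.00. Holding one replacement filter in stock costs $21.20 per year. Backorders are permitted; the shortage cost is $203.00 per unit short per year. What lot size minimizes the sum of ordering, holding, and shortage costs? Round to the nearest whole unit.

Q* ≈ 772 filters

With planned backorders, Q* = √(2DS/H) · √((H+B)/B).
√(2DS/H) = √(2 × 38,600 × 148 / 21.2) = 734.128.
√((H+B)/B) = √((21.2+203)/203) = 1.0509.
Q* ≈ 771.510.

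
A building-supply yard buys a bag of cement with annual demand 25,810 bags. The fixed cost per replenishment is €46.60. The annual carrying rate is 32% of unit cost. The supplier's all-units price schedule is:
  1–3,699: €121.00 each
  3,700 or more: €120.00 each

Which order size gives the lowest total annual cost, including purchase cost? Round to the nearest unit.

Q* ≈ 249 bags

Holding cost per unit per year at price C is H = 0.32·C.
Candidates are each tier's EOQ (if it falls in that tier) and each price-break quantity.
EOQ at €121.00 = 249.2 (feasible in tier 1): TC = 25,810×€121.00 + (25,810/249.2)×46.6 + (249.2/2)×0.32×€121.00 = €3,132,660.94.
EOQ at €120.00 = 250.3 < 3700, so use break Q=3700: TC = 25,810×€120.00 + (25,810/3700.0)×46.6 + (3700.0/2)×0.32×€120.00 = €3,168,565.07.
Lowest total cost is €3,132,660.94 at Q = 249.2.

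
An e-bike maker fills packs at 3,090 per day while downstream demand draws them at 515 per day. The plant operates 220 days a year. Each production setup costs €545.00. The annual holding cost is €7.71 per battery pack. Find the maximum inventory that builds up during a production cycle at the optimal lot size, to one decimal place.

I_max ≈ 3,653.5 packs

Annual demand D = 515 × 220 = 113,300.
Production build-up factor (1 − d/p) = 1 − 515/3,090 = 0.8333.
Q* = √(2DS / (H(1 − d/p))) = √(2 × 113,300 × 545 / (7.71 × 0.8333)).
= √(123,497,000 / 6.425) ≈ 4384.213.
Maximum inventory = Q*(1 − d/p) = 4384.213 × 0.8333 ≈ 3653.511.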